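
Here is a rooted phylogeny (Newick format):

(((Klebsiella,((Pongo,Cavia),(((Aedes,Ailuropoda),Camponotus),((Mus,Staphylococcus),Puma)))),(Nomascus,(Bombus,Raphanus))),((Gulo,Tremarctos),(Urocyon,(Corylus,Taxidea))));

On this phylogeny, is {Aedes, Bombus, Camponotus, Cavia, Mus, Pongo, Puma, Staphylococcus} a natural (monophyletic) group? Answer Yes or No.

No

The MRCA of the listed taxa subtends ((Klebsiella,((Pongo,Cavia),(((Aedes,Ailuropoda),Camponotus),((Mus,Staphylococcus),Puma)))),(Nomascus,(Bombus,Raphanus))).
That clade also contains Ailuropoda, Klebsiella, Nomascus, Raphanus, which are not in the proposed group, so the group is not monophyletic.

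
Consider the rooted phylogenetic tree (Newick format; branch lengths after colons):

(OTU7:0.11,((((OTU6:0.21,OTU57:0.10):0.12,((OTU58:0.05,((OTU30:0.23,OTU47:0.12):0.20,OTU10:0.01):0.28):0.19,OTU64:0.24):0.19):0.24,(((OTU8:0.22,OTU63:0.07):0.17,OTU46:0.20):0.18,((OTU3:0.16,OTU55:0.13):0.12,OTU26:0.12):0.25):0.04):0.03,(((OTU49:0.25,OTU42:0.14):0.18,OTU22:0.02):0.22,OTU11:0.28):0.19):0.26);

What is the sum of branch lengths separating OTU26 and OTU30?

The path runs OTU26 → … → MRCA → … → OTU30; the MRCA is the node subtending (((OTU6,OTU57),((OTU58,((OTU30,OTU47),OTU10)),OTU64)),(((OTU8,OTU63),OTU46),((OTU3,OTU55),OTU26))).
Branch lengths along that path: 0.12 + 0.25 + 0.04 + 0.24 + 0.19 + 0.19 + 0.28 + 0.20 + 0.23 = 1.74.

1.74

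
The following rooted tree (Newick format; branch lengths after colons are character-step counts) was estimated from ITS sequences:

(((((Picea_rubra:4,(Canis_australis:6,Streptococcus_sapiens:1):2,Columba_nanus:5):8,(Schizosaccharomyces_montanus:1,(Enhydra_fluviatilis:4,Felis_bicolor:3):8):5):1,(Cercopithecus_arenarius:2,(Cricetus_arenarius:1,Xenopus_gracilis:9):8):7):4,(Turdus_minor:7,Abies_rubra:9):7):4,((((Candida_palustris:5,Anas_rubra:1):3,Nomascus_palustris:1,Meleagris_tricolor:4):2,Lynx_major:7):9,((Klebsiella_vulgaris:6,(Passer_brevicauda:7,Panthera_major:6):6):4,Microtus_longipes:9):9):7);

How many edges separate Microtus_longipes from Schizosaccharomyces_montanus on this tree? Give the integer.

8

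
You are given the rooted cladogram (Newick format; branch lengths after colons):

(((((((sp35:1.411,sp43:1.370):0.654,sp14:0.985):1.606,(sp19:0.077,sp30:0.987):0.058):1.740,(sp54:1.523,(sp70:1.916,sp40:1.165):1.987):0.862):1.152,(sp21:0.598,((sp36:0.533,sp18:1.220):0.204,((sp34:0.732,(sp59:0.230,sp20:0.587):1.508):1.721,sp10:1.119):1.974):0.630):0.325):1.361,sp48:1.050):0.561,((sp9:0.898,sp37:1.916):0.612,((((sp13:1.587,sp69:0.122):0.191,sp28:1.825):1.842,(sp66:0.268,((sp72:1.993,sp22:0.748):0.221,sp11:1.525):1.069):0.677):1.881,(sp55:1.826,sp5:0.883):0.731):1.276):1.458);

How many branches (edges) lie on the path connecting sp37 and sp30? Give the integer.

The MRCA of sp37 and sp30 is the root of the tree.
From sp37 up to that node: 3 branches. From sp30 up to the same node: 6 branches. Total: 3 + 6 = 9.

9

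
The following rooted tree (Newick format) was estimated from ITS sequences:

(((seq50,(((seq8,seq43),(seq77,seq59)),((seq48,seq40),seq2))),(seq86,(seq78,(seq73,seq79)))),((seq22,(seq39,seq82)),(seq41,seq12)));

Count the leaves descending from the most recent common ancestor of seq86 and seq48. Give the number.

12

The MRCA of seq86 and seq48 is the node subtending ((seq50,(((seq8,seq43),(seq77,seq59)),((seq48,seq40),seq2))),(seq86,(seq78,(seq73,seq79)))).
That clade contains 12 terminal taxa: seq2, seq40, seq43, seq48, seq50, seq59, seq73, seq77, seq78, seq79, seq8, seq86.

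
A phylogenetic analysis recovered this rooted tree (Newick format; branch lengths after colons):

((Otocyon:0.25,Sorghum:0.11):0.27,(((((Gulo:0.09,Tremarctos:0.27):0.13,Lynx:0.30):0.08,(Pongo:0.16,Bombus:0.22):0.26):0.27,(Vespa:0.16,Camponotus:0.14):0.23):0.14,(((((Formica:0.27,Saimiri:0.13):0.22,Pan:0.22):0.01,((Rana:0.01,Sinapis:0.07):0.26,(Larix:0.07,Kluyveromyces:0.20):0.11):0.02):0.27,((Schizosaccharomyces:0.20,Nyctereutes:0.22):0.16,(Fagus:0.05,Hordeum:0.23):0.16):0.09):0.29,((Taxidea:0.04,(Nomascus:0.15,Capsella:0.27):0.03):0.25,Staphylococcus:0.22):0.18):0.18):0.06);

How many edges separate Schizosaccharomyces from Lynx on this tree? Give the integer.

9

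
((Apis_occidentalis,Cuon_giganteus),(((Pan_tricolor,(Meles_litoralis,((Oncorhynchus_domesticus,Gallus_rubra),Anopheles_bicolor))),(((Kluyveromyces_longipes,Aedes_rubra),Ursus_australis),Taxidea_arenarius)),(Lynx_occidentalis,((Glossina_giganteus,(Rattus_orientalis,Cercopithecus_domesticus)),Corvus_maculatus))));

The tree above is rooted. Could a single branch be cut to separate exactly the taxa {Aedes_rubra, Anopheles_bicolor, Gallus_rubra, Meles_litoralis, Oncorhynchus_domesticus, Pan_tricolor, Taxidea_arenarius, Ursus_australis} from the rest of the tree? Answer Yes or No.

No

The MRCA of the listed taxa subtends ((Pan_tricolor,(Meles_litoralis,((Oncorhynchus_domesticus,Gallus_rubra),Anopheles_bicolor))),(((Kluyveromyces_longipes,Aedes_rubra),Ursus_australis),Taxidea_arenarius)).
That clade also contains Kluyveromyces_longipes, which is not in the proposed group, so the group is not monophyletic.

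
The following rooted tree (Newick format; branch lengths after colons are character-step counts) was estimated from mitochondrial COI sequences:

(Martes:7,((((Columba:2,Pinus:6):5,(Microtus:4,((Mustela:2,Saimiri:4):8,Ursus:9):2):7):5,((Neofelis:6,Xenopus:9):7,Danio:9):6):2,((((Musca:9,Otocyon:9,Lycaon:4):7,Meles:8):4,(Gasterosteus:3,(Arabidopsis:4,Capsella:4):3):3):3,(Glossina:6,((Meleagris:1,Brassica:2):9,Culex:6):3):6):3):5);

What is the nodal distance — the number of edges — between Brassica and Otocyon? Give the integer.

The MRCA of Brassica and Otocyon is the node subtending ((((Musca,Otocyon,Lycaon),Meles),(Gasterosteus,(Arabidopsis,Capsella))),(Glossina,((Meleagris,Brassica),Culex))).
From Brassica up to that node: 4 branches. From Otocyon up to the same node: 4 branches. Total: 4 + 4 = 8.

8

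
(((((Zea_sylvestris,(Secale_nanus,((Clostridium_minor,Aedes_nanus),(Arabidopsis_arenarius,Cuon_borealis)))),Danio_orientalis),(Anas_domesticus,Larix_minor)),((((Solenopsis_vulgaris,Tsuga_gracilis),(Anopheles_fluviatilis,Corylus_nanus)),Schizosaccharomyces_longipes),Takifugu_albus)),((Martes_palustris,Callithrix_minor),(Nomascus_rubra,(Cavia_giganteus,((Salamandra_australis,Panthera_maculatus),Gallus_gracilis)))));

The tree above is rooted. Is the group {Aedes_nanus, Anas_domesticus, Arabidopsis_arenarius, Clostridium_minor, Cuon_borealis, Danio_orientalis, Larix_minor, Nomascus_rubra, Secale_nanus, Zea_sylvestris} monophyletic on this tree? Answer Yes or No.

The MRCA of the listed taxa is the root, so the smallest clade containing them is the whole tree.
That clade also contains Anopheles_fluviatilis, Callithrix_minor, Cavia_giganteus, Corylus_nanus, Gallus_gracilis, Martes_palustris, Panthera_maculatus, Salamandra_australis, Schizosaccharomyces_longipes, Solenopsis_vulgaris, Takifugu_albus, Tsuga_gracilis, which are not in the proposed group, so the group is not monophyletic.

No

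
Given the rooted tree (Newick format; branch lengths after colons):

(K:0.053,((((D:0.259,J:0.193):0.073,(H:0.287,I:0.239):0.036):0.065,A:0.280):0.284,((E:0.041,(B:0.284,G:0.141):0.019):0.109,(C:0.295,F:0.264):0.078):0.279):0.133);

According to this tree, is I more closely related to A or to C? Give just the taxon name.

A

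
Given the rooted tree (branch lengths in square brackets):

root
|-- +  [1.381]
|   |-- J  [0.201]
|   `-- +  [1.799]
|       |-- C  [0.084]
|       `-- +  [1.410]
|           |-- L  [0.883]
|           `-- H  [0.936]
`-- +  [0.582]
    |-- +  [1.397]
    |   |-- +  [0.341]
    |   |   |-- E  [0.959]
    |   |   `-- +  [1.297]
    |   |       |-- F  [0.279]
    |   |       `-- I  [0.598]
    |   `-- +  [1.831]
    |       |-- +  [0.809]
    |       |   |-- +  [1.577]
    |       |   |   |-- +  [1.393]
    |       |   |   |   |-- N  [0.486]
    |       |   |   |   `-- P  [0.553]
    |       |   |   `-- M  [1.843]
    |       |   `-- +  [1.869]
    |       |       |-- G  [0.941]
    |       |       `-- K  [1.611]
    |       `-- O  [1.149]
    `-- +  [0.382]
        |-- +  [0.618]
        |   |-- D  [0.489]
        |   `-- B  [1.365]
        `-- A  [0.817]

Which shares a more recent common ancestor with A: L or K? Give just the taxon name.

K

The MRCA of A and K subtends (((E,(F,I)),((((N,P),M),(G,K)),O)),((D,B),A)) (12 taxa).
The MRCA of A and L is the root, subtending the entire tree (16 taxa).
The first is nested inside the second, so A shares a more recent common ancestor with K.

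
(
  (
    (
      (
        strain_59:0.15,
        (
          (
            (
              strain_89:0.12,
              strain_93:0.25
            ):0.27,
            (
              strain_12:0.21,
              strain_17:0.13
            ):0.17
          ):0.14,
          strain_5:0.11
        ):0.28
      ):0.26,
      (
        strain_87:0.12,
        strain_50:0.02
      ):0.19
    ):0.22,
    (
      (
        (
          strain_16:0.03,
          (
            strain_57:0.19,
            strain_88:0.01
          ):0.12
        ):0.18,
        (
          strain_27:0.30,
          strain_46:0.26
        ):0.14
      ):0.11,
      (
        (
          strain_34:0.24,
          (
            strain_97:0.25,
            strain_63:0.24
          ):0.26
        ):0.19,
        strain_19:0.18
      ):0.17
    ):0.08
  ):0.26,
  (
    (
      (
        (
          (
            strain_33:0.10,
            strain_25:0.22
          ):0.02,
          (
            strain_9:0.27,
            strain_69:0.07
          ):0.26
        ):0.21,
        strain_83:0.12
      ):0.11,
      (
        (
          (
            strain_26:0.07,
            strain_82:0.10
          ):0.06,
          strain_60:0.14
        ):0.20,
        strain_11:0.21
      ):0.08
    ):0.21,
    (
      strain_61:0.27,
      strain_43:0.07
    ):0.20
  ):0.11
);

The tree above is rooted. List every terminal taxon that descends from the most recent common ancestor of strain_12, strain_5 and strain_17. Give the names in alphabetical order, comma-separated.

Tracing strain_12: it sits inside (strain_12,strain_17).
Tracing strain_5: it sits inside (((strain_89,strain_93),(strain_12,strain_17)),strain_5).
Tracing strain_17: it sits inside (strain_12,strain_17).
The smallest clade enclosing all 3 is (((strain_89,strain_93),(strain_12,strain_17)),strain_5); the answer is its 5 terminal taxa in alphabetical order.

strain_12, strain_17, strain_5, strain_89, strain_93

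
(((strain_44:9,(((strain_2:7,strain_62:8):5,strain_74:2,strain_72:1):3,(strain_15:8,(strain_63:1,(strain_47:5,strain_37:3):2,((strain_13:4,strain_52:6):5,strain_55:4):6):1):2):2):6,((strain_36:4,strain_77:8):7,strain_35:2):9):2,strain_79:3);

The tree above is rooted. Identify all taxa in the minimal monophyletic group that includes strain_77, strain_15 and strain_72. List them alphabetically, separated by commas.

strain_13, strain_15, strain_2, strain_35, strain_36, strain_37, strain_44, strain_47, strain_52, strain_55, strain_62, strain_63, strain_72, strain_74, strain_77

Tracing strain_77: it sits inside (strain_36,strain_77).
Tracing strain_15: it sits inside (strain_15,(strain_63,(strain_47,strain_37),((strain_13,strain_52),strain_55))).
Tracing strain_72: it sits inside ((strain_2,strain_62),strain_74,strain_72).
The smallest clade enclosing all 3 is ((strain_44,(((strain_2,strain_62),strain_74,strain_72),(strain_15,(strain_63,(strain_47,strain_37),((strain_13,strain_52),strain_55))))),((strain_36,strain_77),strain_35)); the answer is its 15 terminal taxa in alphabetical order.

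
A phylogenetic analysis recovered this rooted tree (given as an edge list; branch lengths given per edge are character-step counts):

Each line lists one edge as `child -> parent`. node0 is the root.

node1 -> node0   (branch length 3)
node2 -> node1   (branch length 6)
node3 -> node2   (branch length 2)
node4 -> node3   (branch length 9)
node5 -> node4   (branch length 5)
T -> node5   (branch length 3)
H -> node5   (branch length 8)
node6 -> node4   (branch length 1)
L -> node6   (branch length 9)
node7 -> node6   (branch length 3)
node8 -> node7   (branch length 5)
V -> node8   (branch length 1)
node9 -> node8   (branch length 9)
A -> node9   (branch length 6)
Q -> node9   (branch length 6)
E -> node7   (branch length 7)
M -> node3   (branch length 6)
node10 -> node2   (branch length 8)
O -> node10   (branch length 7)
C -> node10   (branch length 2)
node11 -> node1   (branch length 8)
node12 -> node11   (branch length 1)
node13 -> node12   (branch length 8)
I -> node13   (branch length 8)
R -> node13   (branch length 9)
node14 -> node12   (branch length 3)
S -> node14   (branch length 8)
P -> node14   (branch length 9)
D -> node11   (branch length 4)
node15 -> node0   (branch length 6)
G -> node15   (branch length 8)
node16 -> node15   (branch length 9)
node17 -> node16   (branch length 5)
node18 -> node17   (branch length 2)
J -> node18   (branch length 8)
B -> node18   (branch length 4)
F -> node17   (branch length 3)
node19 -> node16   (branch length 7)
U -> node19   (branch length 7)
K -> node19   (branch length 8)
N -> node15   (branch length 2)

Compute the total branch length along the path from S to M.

34

The path runs S → … → MRCA → … → M; the MRCA is the node subtending (((((T,H),(L,((V,(A,Q)),E))),M),(O,C)),(((I,R),(S,P)),D)).
Branch lengths along that path: 8 + 3 + 1 + 8 + 6 + 2 + 6 = 34.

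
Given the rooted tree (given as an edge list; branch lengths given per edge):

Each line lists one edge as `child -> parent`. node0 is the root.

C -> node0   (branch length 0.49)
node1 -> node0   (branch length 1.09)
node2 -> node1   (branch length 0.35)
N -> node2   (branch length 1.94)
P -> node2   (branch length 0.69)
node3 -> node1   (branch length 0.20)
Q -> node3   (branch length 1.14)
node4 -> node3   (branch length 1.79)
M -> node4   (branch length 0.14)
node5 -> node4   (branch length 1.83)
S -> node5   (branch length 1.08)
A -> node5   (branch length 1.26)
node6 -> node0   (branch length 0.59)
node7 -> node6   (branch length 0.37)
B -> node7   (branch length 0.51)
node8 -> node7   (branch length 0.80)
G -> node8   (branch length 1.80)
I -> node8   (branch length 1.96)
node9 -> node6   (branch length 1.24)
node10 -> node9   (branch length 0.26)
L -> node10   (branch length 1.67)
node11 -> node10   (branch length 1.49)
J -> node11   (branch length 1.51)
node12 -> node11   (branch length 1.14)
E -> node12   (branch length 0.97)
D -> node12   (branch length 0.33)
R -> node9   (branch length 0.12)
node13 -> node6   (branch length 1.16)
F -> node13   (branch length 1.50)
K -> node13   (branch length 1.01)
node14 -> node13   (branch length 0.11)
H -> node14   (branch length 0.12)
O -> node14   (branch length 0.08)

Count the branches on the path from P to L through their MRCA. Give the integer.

7

The MRCA of P and L is the root of the tree.
From P up to that node: 3 branches. From L up to the same node: 4 branches. Total: 3 + 4 = 7.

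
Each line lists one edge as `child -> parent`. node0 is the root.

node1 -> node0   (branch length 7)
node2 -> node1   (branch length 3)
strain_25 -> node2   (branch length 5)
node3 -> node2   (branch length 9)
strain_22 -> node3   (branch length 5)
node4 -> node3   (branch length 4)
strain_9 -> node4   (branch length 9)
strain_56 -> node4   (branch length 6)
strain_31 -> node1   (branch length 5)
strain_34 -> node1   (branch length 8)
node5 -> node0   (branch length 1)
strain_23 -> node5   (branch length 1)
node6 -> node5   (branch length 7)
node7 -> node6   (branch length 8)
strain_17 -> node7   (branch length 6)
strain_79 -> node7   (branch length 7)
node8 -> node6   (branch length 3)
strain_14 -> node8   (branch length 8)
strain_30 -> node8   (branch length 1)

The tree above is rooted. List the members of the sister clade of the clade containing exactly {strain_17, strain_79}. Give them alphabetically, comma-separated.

The clade containing exactly {strain_17, strain_79} attaches to the tree at the node subtending ((strain_17,strain_79),(strain_14,strain_30)).
The other lineage descending from that same node — the sister group — is (strain_14,strain_30); its 2 tips in alphabetical order are the answer.

strain_14, strain_30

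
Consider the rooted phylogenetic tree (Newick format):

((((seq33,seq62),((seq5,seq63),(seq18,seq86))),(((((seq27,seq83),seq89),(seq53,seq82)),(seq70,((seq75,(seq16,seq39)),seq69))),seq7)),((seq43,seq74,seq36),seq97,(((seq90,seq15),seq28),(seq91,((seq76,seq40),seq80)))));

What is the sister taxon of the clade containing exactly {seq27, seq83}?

The clade containing exactly {seq27, seq83} attaches to the tree at the node subtending ((seq27,seq83),seq89).
The other lineage descending from that same node — the sister group — is the single tip seq89.

seq89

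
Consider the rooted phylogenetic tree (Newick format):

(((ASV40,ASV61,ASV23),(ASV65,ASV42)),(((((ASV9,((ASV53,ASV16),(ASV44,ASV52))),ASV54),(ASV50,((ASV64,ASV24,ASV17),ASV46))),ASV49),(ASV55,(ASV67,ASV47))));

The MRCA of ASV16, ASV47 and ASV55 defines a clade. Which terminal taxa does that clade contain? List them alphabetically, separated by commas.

Tracing ASV16: it sits inside (ASV53,ASV16).
Tracing ASV47: it sits inside (ASV67,ASV47).
Tracing ASV55: it sits inside (ASV55,(ASV67,ASV47)).
The smallest clade enclosing all 3 is (((((ASV9,((ASV53,ASV16),(ASV44,ASV52))),ASV54),(ASV50,((ASV64,ASV24,ASV17),ASV46))),ASV49),(ASV55,(ASV67,ASV47))); the answer is its 15 terminal taxa in alphabetical order.

ASV16, ASV17, ASV24, ASV44, ASV46, ASV47, ASV49, ASV50, ASV52, ASV53, ASV54, ASV55, ASV64, ASV67, ASV9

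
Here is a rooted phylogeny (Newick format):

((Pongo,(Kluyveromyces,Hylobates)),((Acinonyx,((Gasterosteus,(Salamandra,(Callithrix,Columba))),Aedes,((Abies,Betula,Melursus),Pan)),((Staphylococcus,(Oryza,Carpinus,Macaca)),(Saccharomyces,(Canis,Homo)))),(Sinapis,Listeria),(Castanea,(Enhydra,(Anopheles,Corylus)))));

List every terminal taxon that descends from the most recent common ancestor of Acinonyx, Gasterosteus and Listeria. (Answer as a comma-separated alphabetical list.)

Tracing Acinonyx: it sits inside (Acinonyx,((Gasterosteus,(Salamandra,(Callithrix,Columba))),Aedes,((Abies,Betula,Melursus),Pan)),((Staphylococcus,(Oryza,Carpinus,Macaca)),(Saccharomyces,(Canis,Homo)))).
Tracing Gasterosteus: it sits inside (Gasterosteus,(Salamandra,(Callithrix,Columba))).
Tracing Listeria: it sits inside (Sinapis,Listeria).
The smallest clade enclosing all 3 is ((Acinonyx,((Gasterosteus,(Salamandra,(Callithrix,Columba))),Aedes,((Abies,Betula,Melursus),Pan)),((Staphylococcus,(Oryza,Carpinus,Macaca)),(Saccharomyces,(Canis,Homo)))),(Sinapis,Listeria),(Castanea,(Enhydra,(Anopheles,Corylus)))); the answer is its 23 terminal taxa in alphabetical order.

Abies, Acinonyx, Aedes, Anopheles, Betula, Callithrix, Canis, Carpinus, Castanea, Columba, Corylus, Enhydra, Gasterosteus, Homo, Listeria, Macaca, Melursus, Oryza, Pan, Saccharomyces, Salamandra, Sinapis, Staphylococcus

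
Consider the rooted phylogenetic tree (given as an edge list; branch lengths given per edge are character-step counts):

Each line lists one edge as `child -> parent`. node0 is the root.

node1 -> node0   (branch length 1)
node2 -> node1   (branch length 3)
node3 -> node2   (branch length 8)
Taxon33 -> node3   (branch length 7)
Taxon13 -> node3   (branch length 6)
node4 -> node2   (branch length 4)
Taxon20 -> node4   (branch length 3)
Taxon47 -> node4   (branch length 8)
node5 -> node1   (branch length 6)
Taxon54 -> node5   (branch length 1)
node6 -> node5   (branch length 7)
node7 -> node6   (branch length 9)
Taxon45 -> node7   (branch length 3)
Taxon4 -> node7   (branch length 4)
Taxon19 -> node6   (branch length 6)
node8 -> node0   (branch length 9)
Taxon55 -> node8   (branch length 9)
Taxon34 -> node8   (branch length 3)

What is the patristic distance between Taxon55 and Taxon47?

34

The path runs Taxon55 → … → MRCA → … → Taxon47; the MRCA is the root of the tree.
Branch lengths along that path: 9 + 9 + 1 + 3 + 4 + 8 = 34.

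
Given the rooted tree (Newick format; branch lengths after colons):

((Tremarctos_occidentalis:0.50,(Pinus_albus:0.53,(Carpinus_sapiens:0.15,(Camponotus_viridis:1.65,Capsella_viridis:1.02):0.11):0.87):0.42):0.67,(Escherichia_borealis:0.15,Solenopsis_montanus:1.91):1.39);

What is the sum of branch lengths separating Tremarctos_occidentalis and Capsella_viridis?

The path runs Tremarctos_occidentalis → … → MRCA → … → Capsella_viridis; the MRCA is the node subtending (Tremarctos_occidentalis,(Pinus_albus,(Carpinus_sapiens,(Camponotus_viridis,Capsella_viridis)))).
Branch lengths along that path: 0.50 + 0.42 + 0.87 + 0.11 + 1.02 = 2.92.

2.92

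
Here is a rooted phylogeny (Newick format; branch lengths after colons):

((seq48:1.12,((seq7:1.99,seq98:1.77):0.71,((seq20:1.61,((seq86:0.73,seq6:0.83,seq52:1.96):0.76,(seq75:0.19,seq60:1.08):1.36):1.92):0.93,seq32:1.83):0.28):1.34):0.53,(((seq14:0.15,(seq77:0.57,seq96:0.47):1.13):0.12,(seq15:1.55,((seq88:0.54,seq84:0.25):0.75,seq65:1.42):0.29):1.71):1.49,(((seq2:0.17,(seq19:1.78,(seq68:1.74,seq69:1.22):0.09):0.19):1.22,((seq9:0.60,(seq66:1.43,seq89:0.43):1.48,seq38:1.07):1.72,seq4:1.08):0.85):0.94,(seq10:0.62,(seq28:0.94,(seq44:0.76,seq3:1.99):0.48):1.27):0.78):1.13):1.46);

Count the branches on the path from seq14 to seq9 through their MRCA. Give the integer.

8

The MRCA of seq14 and seq9 is the node subtending (((seq14,(seq77,seq96)),(seq15,((seq88,seq84),seq65))),(((seq2,(seq19,(seq68,seq69))),((seq9,(seq66,seq89),seq38),seq4)),(seq10,(seq28,(seq44,seq3))))).
From seq14 up to that node: 3 branches. From seq9 up to the same node: 5 branches. Total: 3 + 5 = 8.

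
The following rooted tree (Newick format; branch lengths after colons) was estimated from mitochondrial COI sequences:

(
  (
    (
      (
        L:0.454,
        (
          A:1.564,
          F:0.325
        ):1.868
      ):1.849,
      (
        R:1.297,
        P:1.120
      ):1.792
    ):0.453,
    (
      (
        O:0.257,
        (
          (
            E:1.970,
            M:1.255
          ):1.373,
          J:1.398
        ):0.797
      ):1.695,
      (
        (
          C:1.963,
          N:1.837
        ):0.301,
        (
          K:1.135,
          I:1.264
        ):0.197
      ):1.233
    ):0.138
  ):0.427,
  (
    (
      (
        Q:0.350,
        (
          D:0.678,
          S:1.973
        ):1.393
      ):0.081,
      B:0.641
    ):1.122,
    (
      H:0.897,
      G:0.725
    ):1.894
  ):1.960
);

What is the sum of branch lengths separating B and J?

The path runs B → … → MRCA → … → J; the MRCA is the root of the tree.
Branch lengths along that path: 0.641 + 1.122 + 1.960 + 0.427 + 0.138 + 1.695 + 0.797 + 1.398 = 8.178.

8.178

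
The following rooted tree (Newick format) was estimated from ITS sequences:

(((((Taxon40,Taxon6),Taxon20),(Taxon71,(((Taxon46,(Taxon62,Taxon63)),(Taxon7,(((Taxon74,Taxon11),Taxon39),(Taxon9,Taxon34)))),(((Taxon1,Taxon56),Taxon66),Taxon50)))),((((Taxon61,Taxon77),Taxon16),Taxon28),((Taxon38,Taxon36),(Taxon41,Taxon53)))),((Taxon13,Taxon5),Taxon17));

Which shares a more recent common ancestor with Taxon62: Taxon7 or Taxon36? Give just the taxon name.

Taxon7

The MRCA of Taxon62 and Taxon7 subtends ((Taxon46,(Taxon62,Taxon63)),(Taxon7,(((Taxon74,Taxon11),Taxon39),(Taxon9,Taxon34)))) (9 taxa).
The MRCA of Taxon62 and Taxon36 subtends ((((Taxon40,Taxon6),Taxon20),(Taxon71,(((Taxon46,(Taxon62,Taxon63)),(Taxon7,(((Taxon74,Taxon11),Taxon39),(Taxon9,Taxon34)))),(((Taxon1,Taxon56),Taxon66),Taxon50)))),((((Taxon61,Taxon77),Taxon16),Taxon28),((Taxon38,Taxon36),(Taxon41,Taxon53)))) (25 taxa).
The first is nested inside the second, so Taxon62 shares a more recent common ancestor with Taxon7.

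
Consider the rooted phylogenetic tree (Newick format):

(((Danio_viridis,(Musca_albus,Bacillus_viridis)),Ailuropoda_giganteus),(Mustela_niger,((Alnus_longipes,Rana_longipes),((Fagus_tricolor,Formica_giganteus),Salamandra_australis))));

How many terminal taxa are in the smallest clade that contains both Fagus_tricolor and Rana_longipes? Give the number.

The MRCA of Fagus_tricolor and Rana_longipes is the node subtending ((Alnus_longipes,Rana_longipes),((Fagus_tricolor,Formica_giganteus),Salamandra_australis)).
That clade contains 5 terminal taxa: Alnus_longipes, Fagus_tricolor, Formica_giganteus, Rana_longipes, Salamandra_australis.

5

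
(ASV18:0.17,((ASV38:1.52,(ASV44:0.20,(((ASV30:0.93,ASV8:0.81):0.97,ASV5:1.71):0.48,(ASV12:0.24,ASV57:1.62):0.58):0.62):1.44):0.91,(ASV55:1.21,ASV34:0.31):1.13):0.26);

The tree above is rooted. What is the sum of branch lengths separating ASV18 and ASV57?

5.60

The path runs ASV18 → … → MRCA → … → ASV57; the MRCA is the root of the tree.
Branch lengths along that path: 0.17 + 0.26 + 0.91 + 1.44 + 0.62 + 0.58 + 1.62 = 5.60.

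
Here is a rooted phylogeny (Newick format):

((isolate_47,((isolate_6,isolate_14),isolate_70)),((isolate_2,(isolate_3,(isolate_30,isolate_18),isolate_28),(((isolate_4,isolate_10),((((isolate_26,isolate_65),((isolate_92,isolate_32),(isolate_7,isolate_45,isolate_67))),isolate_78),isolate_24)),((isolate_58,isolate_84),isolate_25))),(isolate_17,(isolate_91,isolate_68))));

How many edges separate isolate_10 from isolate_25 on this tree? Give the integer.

The MRCA of isolate_10 and isolate_25 is the node subtending (((isolate_4,isolate_10),((((isolate_26,isolate_65),((isolate_92,isolate_32),(isolate_7,isolate_45,isolate_67))),isolate_78),isolate_24)),((isolate_58,isolate_84),isolate_25)).
From isolate_10 up to that node: 3 branches. From isolate_25 up to the same node: 2 branches. Total: 3 + 2 = 5.

5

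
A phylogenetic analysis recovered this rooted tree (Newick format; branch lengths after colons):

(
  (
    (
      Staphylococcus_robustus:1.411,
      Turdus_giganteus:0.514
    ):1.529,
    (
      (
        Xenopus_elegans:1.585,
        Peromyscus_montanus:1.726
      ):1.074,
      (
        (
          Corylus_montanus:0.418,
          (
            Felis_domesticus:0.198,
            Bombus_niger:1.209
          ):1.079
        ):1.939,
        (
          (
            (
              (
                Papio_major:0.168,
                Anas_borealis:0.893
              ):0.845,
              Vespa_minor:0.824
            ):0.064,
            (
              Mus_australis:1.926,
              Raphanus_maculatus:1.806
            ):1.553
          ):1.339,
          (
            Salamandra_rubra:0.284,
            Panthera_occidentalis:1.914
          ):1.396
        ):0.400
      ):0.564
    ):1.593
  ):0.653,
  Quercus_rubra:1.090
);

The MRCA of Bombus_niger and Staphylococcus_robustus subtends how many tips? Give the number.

The MRCA of Bombus_niger and Staphylococcus_robustus is the node subtending ((Staphylococcus_robustus,Turdus_giganteus),((Xenopus_elegans,Peromyscus_montanus),((Corylus_montanus,(Felis_domesticus,Bombus_niger)),((((Papio_major,Anas_borealis),Vespa_minor),(Mus_australis,Raphanus_maculatus)),(Salamandra_rubra,Panthera_occidentalis))))).
That clade contains 14 terminal taxa: Anas_borealis, Bombus_niger, Corylus_montanus, Felis_domesticus, Mus_australis, Panthera_occidentalis, Papio_major, Peromyscus_montanus, Raphanus_maculatus, Salamandra_rubra, Staphylococcus_robustus, Turdus_giganteus, Vespa_minor, Xenopus_elegans.

14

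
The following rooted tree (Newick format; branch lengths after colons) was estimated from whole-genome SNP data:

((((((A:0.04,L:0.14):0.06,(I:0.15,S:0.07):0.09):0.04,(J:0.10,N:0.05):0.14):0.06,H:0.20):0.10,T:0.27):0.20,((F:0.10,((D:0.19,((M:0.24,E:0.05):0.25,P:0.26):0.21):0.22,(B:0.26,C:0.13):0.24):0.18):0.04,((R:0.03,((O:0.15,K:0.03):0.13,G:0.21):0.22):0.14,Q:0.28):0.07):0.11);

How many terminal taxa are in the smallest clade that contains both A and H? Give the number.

The MRCA of A and H is the node subtending ((((A,L),(I,S)),(J,N)),H).
That clade contains 7 terminal taxa: A, H, I, J, L, N, S.

7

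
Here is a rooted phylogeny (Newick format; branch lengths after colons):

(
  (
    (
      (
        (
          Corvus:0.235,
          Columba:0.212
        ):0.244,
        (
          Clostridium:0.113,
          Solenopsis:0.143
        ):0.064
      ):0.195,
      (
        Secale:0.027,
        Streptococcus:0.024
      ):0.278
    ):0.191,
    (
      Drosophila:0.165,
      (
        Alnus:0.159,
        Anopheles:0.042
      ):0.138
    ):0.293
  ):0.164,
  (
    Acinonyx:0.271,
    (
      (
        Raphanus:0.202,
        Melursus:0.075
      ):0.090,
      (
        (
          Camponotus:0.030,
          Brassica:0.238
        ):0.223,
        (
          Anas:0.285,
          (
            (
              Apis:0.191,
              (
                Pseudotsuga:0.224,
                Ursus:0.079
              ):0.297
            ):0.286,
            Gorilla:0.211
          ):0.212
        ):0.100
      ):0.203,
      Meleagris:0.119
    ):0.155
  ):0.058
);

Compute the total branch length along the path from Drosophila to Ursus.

The path runs Drosophila → … → MRCA → … → Ursus; the MRCA is the root of the tree.
Branch lengths along that path: 0.165 + 0.293 + 0.164 + 0.058 + 0.155 + 0.203 + 0.100 + 0.212 + 0.286 + 0.297 + 0.079 = 2.012.

2.012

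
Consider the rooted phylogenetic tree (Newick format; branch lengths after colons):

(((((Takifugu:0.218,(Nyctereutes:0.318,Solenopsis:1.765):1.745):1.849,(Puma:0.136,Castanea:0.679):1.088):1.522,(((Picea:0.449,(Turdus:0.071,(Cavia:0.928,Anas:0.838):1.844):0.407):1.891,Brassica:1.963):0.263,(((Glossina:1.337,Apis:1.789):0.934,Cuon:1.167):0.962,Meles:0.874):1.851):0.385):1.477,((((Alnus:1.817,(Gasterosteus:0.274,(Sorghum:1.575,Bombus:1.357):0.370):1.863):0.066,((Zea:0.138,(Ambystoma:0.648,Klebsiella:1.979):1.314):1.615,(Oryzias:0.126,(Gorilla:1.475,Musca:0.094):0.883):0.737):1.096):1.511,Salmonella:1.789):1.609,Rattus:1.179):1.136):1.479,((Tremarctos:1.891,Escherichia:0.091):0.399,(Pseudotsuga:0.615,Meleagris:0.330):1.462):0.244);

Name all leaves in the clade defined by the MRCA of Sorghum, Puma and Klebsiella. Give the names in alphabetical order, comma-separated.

Alnus, Ambystoma, Anas, Apis, Bombus, Brassica, Castanea, Cavia, Cuon, Gasterosteus, Glossina, Gorilla, Klebsiella, Meles, Musca, Nyctereutes, Oryzias, Picea, Puma, Rattus, Salmonella, Solenopsis, Sorghum, Takifugu, Turdus, Zea

Tracing Sorghum: it sits inside (Sorghum,Bombus).
Tracing Puma: it sits inside (Puma,Castanea).
Tracing Klebsiella: it sits inside (Ambystoma,Klebsiella).
The smallest clade enclosing all 3 is ((((Takifugu,(Nyctereutes,Solenopsis)),(Puma,Castanea)),(((Picea,(Turdus,(Cavia,Anas))),Brassica),(((Glossina,Apis),Cuon),Meles))),((((Alnus,(Gasterosteus,(Sorghum,Bombus))),((Zea,(Ambystoma,Klebsiella)),(Oryzias,(Gorilla,Musca)))),Salmonella),Rattus)); the answer is its 26 terminal taxa in alphabetical order.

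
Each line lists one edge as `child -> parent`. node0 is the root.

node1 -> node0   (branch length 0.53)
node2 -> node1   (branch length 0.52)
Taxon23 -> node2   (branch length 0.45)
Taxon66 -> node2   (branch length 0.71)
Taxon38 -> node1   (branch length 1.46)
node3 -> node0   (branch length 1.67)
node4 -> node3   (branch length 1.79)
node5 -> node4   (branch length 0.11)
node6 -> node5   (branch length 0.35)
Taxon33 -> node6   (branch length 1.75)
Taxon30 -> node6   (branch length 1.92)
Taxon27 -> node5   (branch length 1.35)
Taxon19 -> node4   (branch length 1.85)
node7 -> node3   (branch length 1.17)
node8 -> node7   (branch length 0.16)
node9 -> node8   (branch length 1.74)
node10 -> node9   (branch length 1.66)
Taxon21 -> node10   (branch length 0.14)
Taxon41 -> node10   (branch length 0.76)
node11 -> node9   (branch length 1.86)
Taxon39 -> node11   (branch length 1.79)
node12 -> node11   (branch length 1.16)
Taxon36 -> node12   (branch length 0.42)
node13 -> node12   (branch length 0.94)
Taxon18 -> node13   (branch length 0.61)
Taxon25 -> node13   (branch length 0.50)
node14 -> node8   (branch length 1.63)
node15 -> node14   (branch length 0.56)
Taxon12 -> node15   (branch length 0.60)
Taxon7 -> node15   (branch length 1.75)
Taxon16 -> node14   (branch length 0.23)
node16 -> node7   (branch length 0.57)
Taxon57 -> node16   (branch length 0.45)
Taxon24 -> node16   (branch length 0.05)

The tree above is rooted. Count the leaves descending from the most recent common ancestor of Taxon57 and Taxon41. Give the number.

The MRCA of Taxon57 and Taxon41 is the node subtending ((((Taxon21,Taxon41),(Taxon39,(Taxon36,(Taxon18,Taxon25)))),((Taxon12,Taxon7),Taxon16)),(Taxon57,Taxon24)).
That clade contains 11 terminal taxa: Taxon12, Taxon16, Taxon18, Taxon21, Taxon24, Taxon25, Taxon36, Taxon39, Taxon41, Taxon57, Taxon7.

11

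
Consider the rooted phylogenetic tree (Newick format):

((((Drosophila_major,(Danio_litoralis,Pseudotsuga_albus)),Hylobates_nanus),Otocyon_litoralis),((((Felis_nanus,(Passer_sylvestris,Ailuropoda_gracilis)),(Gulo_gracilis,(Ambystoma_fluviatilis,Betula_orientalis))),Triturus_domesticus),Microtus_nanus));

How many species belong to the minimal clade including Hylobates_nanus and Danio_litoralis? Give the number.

4

The MRCA of Hylobates_nanus and Danio_litoralis is the node subtending ((Drosophila_major,(Danio_litoralis,Pseudotsuga_albus)),Hylobates_nanus).
That clade contains 4 terminal taxa: Danio_litoralis, Drosophila_major, Hylobates_nanus, Pseudotsuga_albus.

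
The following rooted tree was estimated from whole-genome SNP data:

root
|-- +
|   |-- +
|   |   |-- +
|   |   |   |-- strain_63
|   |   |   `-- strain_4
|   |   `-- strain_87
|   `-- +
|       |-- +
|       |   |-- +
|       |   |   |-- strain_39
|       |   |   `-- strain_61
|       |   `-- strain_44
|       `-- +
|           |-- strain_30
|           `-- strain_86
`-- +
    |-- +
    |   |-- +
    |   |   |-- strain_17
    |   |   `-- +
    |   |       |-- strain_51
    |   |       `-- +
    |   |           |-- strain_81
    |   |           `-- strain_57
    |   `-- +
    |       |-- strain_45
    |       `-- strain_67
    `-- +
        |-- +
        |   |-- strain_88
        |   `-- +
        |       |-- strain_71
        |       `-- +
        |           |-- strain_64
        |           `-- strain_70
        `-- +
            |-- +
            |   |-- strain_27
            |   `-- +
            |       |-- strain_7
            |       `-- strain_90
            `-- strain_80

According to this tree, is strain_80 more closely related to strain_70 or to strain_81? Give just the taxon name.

strain_70

The MRCA of strain_80 and strain_70 subtends ((strain_88,(strain_71,(strain_64,strain_70))),((strain_27,(strain_7,strain_90)),strain_80)) (8 taxa).
The MRCA of strain_80 and strain_81 subtends (((strain_17,(strain_51,(strain_81,strain_57))),(strain_45,strain_67)),((strain_88,(strain_71,(strain_64,strain_70))),((strain_27,(strain_7,strain_90)),strain_80))) (14 taxa).
The first is nested inside the second, so strain_80 shares a more recent common ancestor with strain_70.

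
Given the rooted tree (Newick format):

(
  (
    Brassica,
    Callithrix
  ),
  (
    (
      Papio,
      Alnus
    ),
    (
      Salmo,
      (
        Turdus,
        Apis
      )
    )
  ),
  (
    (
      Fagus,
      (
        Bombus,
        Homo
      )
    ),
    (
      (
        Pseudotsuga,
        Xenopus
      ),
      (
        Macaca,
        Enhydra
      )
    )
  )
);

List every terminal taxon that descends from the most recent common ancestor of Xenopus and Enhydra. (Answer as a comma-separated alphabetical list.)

Enhydra, Macaca, Pseudotsuga, Xenopus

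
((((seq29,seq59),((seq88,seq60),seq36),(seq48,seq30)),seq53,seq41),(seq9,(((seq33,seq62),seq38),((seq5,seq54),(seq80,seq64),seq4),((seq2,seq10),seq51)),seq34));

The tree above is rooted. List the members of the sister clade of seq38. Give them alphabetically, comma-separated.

seq33, seq62

seq38 attaches to the tree at the node subtending ((seq33,seq62),seq38).
The other lineage descending from that same node — the sister group — is (seq33,seq62); its 2 tips in alphabetical order are the answer.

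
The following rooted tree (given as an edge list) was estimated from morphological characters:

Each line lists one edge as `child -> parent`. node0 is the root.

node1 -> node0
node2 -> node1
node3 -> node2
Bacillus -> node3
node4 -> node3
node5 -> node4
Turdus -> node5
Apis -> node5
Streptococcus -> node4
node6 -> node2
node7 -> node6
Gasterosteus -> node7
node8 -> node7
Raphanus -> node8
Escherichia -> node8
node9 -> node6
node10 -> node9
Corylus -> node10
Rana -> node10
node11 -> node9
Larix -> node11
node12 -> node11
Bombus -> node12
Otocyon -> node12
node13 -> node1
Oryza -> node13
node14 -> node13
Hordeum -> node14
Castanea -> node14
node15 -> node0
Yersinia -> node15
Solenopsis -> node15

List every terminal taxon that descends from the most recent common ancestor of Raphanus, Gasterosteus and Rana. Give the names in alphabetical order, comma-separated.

Bombus, Corylus, Escherichia, Gasterosteus, Larix, Otocyon, Rana, Raphanus

Tracing Raphanus: it sits inside (Raphanus,Escherichia).
Tracing Gasterosteus: it sits inside (Gasterosteus,(Raphanus,Escherichia)).
Tracing Rana: it sits inside (Corylus,Rana).
The smallest clade enclosing all 3 is ((Gasterosteus,(Raphanus,Escherichia)),((Corylus,Rana),(Larix,(Bombus,Otocyon)))); the answer is its 8 terminal taxa in alphabetical order.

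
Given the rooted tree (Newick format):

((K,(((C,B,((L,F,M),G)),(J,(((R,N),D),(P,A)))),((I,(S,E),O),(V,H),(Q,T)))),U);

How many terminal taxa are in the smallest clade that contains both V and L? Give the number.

20

The MRCA of V and L is the node subtending (((C,B,((L,F,M),G)),(J,(((R,N),D),(P,A)))),((I,(S,E),O),(V,H),(Q,T))).
That clade contains 20 terminal taxa: A, B, C, D, E, F, G, H, I, J, L, M, N, O, P, Q, R, S, T, V.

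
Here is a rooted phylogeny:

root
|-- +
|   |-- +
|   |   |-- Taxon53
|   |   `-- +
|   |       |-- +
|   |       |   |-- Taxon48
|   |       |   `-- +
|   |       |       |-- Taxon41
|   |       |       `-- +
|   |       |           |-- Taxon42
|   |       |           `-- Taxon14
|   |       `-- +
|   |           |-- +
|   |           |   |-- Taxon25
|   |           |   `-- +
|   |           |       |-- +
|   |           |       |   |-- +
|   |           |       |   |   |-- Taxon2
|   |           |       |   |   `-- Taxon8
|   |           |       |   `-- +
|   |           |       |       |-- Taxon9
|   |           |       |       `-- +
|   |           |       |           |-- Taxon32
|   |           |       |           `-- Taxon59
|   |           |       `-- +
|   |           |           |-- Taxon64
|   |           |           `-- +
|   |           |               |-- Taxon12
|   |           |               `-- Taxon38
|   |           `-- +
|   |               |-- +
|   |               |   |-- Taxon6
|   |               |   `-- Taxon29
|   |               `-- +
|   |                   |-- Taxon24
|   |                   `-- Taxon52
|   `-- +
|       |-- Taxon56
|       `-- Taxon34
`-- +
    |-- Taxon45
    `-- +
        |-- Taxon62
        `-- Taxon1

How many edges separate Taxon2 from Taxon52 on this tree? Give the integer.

8

The MRCA of Taxon2 and Taxon52 is the node subtending ((Taxon25,(((Taxon2,Taxon8),(Taxon9,(Taxon32,Taxon59))),(Taxon64,(Taxon12,Taxon38)))),((Taxon6,Taxon29),(Taxon24,Taxon52))).
From Taxon2 up to that node: 5 branches. From Taxon52 up to the same node: 3 branches. Total: 5 + 3 = 8.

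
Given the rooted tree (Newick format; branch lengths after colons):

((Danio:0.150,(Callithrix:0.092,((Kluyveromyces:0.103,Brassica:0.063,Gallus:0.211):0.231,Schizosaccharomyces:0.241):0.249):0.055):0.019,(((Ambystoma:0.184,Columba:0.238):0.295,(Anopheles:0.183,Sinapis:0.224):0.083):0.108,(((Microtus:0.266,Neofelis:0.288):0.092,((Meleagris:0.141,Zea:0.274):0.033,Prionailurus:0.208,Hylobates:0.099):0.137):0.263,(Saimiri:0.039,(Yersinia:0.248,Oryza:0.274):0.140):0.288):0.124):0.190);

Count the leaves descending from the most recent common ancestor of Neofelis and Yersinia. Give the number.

9

The MRCA of Neofelis and Yersinia is the node subtending (((Microtus,Neofelis),((Meleagris,Zea),Prionailurus,Hylobates)),(Saimiri,(Yersinia,Oryza))).
That clade contains 9 terminal taxa: Hylobates, Meleagris, Microtus, Neofelis, Oryza, Prionailurus, Saimiri, Yersinia, Zea.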